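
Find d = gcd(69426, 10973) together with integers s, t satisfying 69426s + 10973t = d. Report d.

1

Euclidean algorithm:
69426 = 6×10973 + 3588
10973 = 3×3588 + 209
3588 = 17×209 + 35
209 = 5×35 + 34
35 = 1×34 + 1
34 = 34×1 + 0
gcd(69426, 10973) = 1.
Express as a combination:
1 = 35 − 34
1 = −209 + 6·35
1 = 6·3588 − 103·209
1 = −103·10973 + 315·3588
1 = 315·69426 − 1993·10973
So 1 = (315)·69426 + (-1993)·10973.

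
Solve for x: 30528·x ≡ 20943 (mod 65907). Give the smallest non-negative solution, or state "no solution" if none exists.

2926

First find gcd(30528, 65907):
65907 = 2*30528 + 4851
30528 = 6*4851 + 1422
4851 = 3*1422 + 585
1422 = 2*585 + 252
585 = 2*252 + 81
252 = 3*81 + 9
81 = 9*9 + 0
gcd = 9 and 9 | 20943, so solutions exist. Divide through by 9: 3392x ≡ 2327 (mod 7323).
Now find 3392⁻¹ mod 7323:
7323 = 2×3392 + 539
3392 = 6×539 + 158
539 = 3×158 + 65
158 = 2×65 + 28
65 = 2×28 + 9
28 = 3×9 + 1
9 = 9×1 + 0
Back-substitute:
1 = 28 − 3·9
1 = −3·65 + 7·28
1 = 7·158 − 17·65
1 = −17·539 + 58·158
1 = 58·3392 − 365·539
1 = −365·7323 + 788·3392
So 3392⁻¹ ≡ 788 (mod 7323).
Then x ≡ 788·2327 ≡ 2926 (mod 7323); the smallest non-negative solution is x = 2926.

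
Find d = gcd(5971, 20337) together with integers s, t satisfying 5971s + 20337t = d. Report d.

Apply Euclid's algorithm to 20337 and 5971:
20337 = 3*5971 + 2424
5971 = 2*2424 + 1123
2424 = 2*1123 + 178
1123 = 6*178 + 55
178 = 3*55 + 13
55 = 4*13 + 3
13 = 4*3 + 1
3 = 3*1 + 0
gcd(5971, 20337) = 1.
Back-substituting:
1 = 13 − 4·3
1 = −4·55 + 17·13
1 = 17·178 − 55·55
1 = −55·1123 + 347·178
1 = 347·2424 − 749·1123
1 = −749·5971 + 1845·2424
1 = 1845·20337 − 6284·5971
So 1 = (1845)·20337 + (-6284)·5971.

1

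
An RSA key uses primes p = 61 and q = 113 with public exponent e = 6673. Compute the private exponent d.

6577

φ(n) = (p−1)(q−1) = 60·112 = 6720.
Need d with 6673·d ≡ 1 (mod 6720). Apply the extended Euclidean algorithm:
6720 = 1*6673 + 47
6673 = 141*47 + 46
47 = 1*46 + 1
46 = 46*1 + 0
Back-substitute:
1 = 47 − 46
1 = −6673 + 142·47
1 = 142·6720 − 143·6673
So 6673·(-143) ≡ 1 (mod 6720), hence d ≡ -143 ≡ 6577 (mod 6720).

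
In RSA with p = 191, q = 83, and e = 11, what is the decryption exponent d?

φ(n) = (p−1)(q−1) = 190·82 = 15580.
Need d with 11·d ≡ 1 (mod 15580). Apply the extended Euclidean algorithm:
15580 = 1416·11 + 4
11 = 2·4 + 3
4 = 1·3 + 1
3 = 3·1 + 0
Back-substitute:
1 = 4 − 3
1 = −11 + 3·4
1 = 3·15580 − 4249·11
So 11·(-4249) ≡ 1 (mod 15580), hence d ≡ -4249 ≡ 11331 (mod 15580).

11331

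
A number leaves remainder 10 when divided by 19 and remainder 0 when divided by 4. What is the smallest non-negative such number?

48

Write x = 10 + 19·k. Then 19·k ≡ 0 − 10 ≡ 2 (mod 4).
Need 19⁻¹ mod 4. Extended Euclid on (4, 3):
4 = 1*3 + 1
3 = 3*1 + 0
Back-substitute:
1 = 4 − 3
19⁻¹ ≡ 3 (mod 4), so k ≡ 3·2 ≡ 2 (mod 4).
x = 10 + 19·2 = 48.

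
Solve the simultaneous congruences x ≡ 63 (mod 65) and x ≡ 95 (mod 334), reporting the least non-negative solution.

Write x = 63 + 65·k. Then 65·k ≡ 95 − 63 ≡ 32 (mod 334).
Need 65⁻¹ mod 334. Extended Euclid on (334, 65):
334 = 5×65 + 9
65 = 7×9 + 2
9 = 4×2 + 1
2 = 2×1 + 0
Back-substitute:
1 = 9 − 4·2
1 = −4·65 + 29·9
1 = 29·334 − 149·65
65⁻¹ ≡ 185 (mod 334), so k ≡ 185·32 ≡ 242 (mod 334).
x = 63 + 65·242 = 15793.

15793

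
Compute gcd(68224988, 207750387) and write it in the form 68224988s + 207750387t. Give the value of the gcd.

13

Repeated division:
207750387 = 3·68224988 + 3075423
68224988 = 22·3075423 + 565682
3075423 = 5·565682 + 247013
565682 = 2·247013 + 71656
247013 = 3·71656 + 32045
71656 = 2·32045 + 7566
32045 = 4·7566 + 1781
7566 = 4·1781 + 442
1781 = 4·442 + 13
442 = 34·13 + 0
gcd(68224988, 207750387) = 13.
Express as a combination:
13 = 1781 − 4·442
13 = −4·7566 + 17·1781
13 = 17·32045 − 72·7566
13 = −72·71656 + 161·32045
13 = 161·247013 − 555·71656
13 = −555·565682 + 1271·247013
13 = 1271·3075423 − 6910·565682
13 = −6910·68224988 + 153291·3075423
13 = 153291·207750387 − 466783·68224988
So 13 = (153291)·207750387 + (-466783)·68224988.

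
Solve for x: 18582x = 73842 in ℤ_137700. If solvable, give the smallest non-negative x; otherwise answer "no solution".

2731

First find gcd(18582, 137700):
137700 = 7·18582 + 7626
18582 = 2·7626 + 3330
7626 = 2·3330 + 966
3330 = 3·966 + 432
966 = 2·432 + 102
432 = 4·102 + 24
102 = 4·24 + 6
24 = 4·6 + 0
gcd = 6 and 6 | 73842, so solutions exist. Divide through by 6: 3097x ≡ 12307 (mod 22950).
Now find 3097⁻¹ mod 22950:
22950 = 7·3097 + 1271
3097 = 2·1271 + 555
1271 = 2·555 + 161
555 = 3·161 + 72
161 = 2·72 + 17
72 = 4·17 + 4
17 = 4·4 + 1
4 = 4·1 + 0
Back-substitute:
1 = 17 − 4·4
1 = −4·72 + 17·17
1 = 17·161 − 38·72
1 = −38·555 + 131·161
1 = 131·1271 − 300·555
1 = −300·3097 + 731·1271
1 = 731·22950 − 5417·3097
So 3097·(-5417) ≡ 1 (mod 22950), i.e. 3097⁻¹ ≡ 17533.
Then x ≡ 17533·12307 ≡ 2731 (mod 22950); the smallest non-negative solution is x = 2731.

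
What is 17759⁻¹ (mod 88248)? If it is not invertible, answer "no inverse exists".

66791

Extended Euclidean algorithm:
88248 = 4·17759 + 17212
17759 = 1·17212 + 547
17212 = 31·547 + 255
547 = 2·255 + 37
255 = 6·37 + 33
37 = 1·33 + 4
33 = 8·4 + 1
4 = 4·1 + 0
Since gcd(17759, 88248) = 1, back-substitute to write 1 as a combination:
1 = 33 − 8·4
1 = −8·37 + 9·33
1 = 9·255 − 62·37
1 = −62·547 + 133·255
1 = 133·17212 − 4185·547
1 = −4185·17759 + 4318·17212
1 = 4318·88248 − 21457·17759
Thus 17759·(-21457) ≡ 1 (mod 88248); reducing, -21457 mod 88248 = 66791.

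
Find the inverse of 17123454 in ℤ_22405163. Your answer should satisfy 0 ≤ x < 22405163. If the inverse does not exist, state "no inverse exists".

Apply the Euclidean algorithm to 22405163 and 17123454:
22405163 = 1×17123454 + 5281709
17123454 = 3×5281709 + 1278327
5281709 = 4×1278327 + 168401
1278327 = 7×168401 + 99520
168401 = 1×99520 + 68881
99520 = 1×68881 + 30639
68881 = 2×30639 + 7603
30639 = 4×7603 + 227
7603 = 33×227 + 112
227 = 2×112 + 3
112 = 37×3 + 1
3 = 3×1 + 0
Since gcd(17123454, 22405163) = 1, back-substitute to write 1 as a combination:
1 = 112 − 37·3
1 = −37·227 + 75·112
1 = 75·7603 − 2512·227
1 = −2512·30639 + 10123·7603
1 = 10123·68881 − 22758·30639
1 = −22758·99520 + 32881·68881
1 = 32881·168401 − 55639·99520
1 = −55639·1278327 + 422354·168401
1 = 422354·5281709 − 1745055·1278327
1 = −1745055·17123454 + 5657519·5281709
1 = 5657519·22405163 − 7402574·17123454
So 17123454·(-7402574) ≡ 1 (mod 22405163), and -7402574 ≡ 15002589 (mod 22405163).

15002589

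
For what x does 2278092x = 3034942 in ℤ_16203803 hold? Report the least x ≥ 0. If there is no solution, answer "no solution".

6726954

First find gcd(2278092, 16203803):
16203803 = 7×2278092 + 257159
2278092 = 8×257159 + 220820
257159 = 1×220820 + 36339
220820 = 6×36339 + 2786
36339 = 13×2786 + 121
2786 = 23×121 + 3
121 = 40×3 + 1
3 = 3×1 + 0
gcd = 1, so a unique solution mod 16203803 exists.
Back-substitute for the Bézout coefficients:
1 = 121 − 40·3
1 = −40·2786 + 921·121
1 = 921·36339 − 12013·2786
1 = −12013·220820 + 72999·36339
1 = 72999·257159 − 85012·220820
1 = −85012·2278092 + 753095·257159
1 = 753095·16203803 − 5356677·2278092
So 2278092·(-5356677) ≡ 1 (mod 16203803), giving 2278092⁻¹ ≡ 10847126.
x ≡ 2278092⁻¹·3034942 ≡ 10847126·3034942 ≡ 6726954 (mod 16203803).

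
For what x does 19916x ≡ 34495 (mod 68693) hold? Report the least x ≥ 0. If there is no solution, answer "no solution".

First find gcd(19916, 68693):
68693 = 3·19916 + 8945
19916 = 2·8945 + 2026
8945 = 4·2026 + 841
2026 = 2·841 + 344
841 = 2·344 + 153
344 = 2·153 + 38
153 = 4·38 + 1
38 = 38·1 + 0
gcd = 1, so a unique solution mod 68693 exists.
Back-substitute for the Bézout coefficients:
1 = 153 − 4·38
1 = −4·344 + 9·153
1 = 9·841 − 22·344
1 = −22·2026 + 53·841
1 = 53·8945 − 234·2026
1 = −234·19916 + 521·8945
1 = 521·68693 − 1797·19916
So 19916·(-1797) ≡ 1 (mod 68693), giving 19916⁻¹ ≡ 66896.
x ≡ 19916⁻¹·34495 ≡ 66896·34495 ≡ 42264 (mod 68693).

42264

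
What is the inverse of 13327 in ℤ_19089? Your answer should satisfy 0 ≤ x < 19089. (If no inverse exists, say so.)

15574

Extended Euclidean algorithm:
19089 = 1×13327 + 5762
13327 = 2×5762 + 1803
5762 = 3×1803 + 353
1803 = 5×353 + 38
353 = 9×38 + 11
38 = 3×11 + 5
11 = 2×5 + 1
5 = 5×1 + 0
Since gcd(13327, 19089) = 1, back-substitute to write 1 as a combination:
1 = 11 − 2·5
1 = −2·38 + 7·11
1 = 7·353 − 65·38
1 = −65·1803 + 332·353
1 = 332·5762 − 1061·1803
1 = −1061·13327 + 2454·5762
1 = 2454·19089 − 3515·13327
So 13327·(-3515) ≡ 1 (mod 19089), and -3515 ≡ 15574 (mod 19089).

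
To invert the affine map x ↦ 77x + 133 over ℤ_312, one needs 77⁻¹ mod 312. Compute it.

gcd(312, 77) by repeated division:
312 = 4·77 + 4
77 = 19·4 + 1
4 = 4·1 + 0
Since gcd(77, 312) = 1, back-substitute to write 1 as a combination:
1 = 77 − 19·4
1 = −19·312 + 77·77
So 77·77 ≡ 1 (mod 312).

77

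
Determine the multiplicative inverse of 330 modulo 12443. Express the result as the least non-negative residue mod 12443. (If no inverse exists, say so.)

Extended Euclidean algorithm:
12443 = 37·330 + 233
330 = 1·233 + 97
233 = 2·97 + 39
97 = 2·39 + 19
39 = 2·19 + 1
19 = 19·1 + 0
gcd = 1, so the inverse exists. Back-substitute:
1 = 39 − 2·19
1 = −2·97 + 5·39
1 = 5·233 − 12·97
1 = −12·330 + 17·233
1 = 17·12443 − 641·330
So 330·(-641) ≡ 1 (mod 12443), and -641 ≡ 11802 (mod 12443).

11802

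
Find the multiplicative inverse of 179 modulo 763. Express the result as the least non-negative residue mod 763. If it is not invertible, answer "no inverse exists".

422

gcd(763, 179) by repeated division:
763 = 4×179 + 47
179 = 3×47 + 38
47 = 1×38 + 9
38 = 4×9 + 2
9 = 4×2 + 1
2 = 2×1 + 0
gcd = 1, so the inverse exists. Back-substitute:
1 = 9 − 4·2
1 = −4·38 + 17·9
1 = 17·47 − 21·38
1 = −21·179 + 80·47
1 = 80·763 − 341·179
Hence 179⁻¹ ≡ -341 ≡ 422 (mod 763).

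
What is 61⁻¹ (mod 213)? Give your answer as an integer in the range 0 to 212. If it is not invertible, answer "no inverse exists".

7

Apply the Euclidean algorithm to 213 and 61:
213 = 3×61 + 30
61 = 2×30 + 1
30 = 30×1 + 0
gcd = 1, so the inverse exists. Back-substitute:
1 = 61 − 2·30
1 = −2·213 + 7·61
So 61·7 ≡ 1 (mod 213).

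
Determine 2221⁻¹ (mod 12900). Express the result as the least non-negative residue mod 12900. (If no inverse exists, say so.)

Extended Euclidean algorithm:
12900 = 5·2221 + 1795
2221 = 1·1795 + 426
1795 = 4·426 + 91
426 = 4·91 + 62
91 = 1·62 + 29
62 = 2·29 + 4
29 = 7·4 + 1
4 = 4·1 + 0
gcd = 1, so the inverse exists. Back-substitute:
1 = 29 − 7·4
1 = −7·62 + 15·29
1 = 15·91 − 22·62
1 = −22·426 + 103·91
1 = 103·1795 − 434·426
1 = −434·2221 + 537·1795
1 = 537·12900 − 3119·2221
So 2221·(-3119) ≡ 1 (mod 12900), and -3119 ≡ 9781 (mod 12900).

9781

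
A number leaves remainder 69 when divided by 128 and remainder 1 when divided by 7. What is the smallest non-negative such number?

197

Write x = 69 + 128·k. Then 128·k ≡ 1 − 69 ≡ 2 (mod 7).
Need 128⁻¹ mod 7. Extended Euclid on (7, 2):
7 = 3·2 + 1
2 = 2·1 + 0
Back-substitute:
1 = 7 − 3·2
128⁻¹ ≡ 4 (mod 7), so k ≡ 4·2 ≡ 1 (mod 7).
x = 69 + 128·1 = 197.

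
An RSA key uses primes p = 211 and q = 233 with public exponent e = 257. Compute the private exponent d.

φ(n) = (p−1)(q−1) = 210·232 = 48720.
Need d with 257·d ≡ 1 (mod 48720). Apply the extended Euclidean algorithm:
48720 = 189*257 + 147
257 = 1*147 + 110
147 = 1*110 + 37
110 = 2*37 + 36
37 = 1*36 + 1
36 = 36*1 + 0
Back-substitute:
1 = 37 − 36
1 = −110 + 3·37
1 = 3·147 − 4·110
1 = −4·257 + 7·147
1 = 7·48720 − 1327·257
So 257·(-1327) ≡ 1 (mod 48720), hence d ≡ -1327 ≡ 47393 (mod 48720).

47393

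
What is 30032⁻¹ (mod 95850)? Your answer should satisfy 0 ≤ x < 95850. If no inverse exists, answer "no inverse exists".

Euclidean algorithm on 95850, 30032:
95850 = 3·30032 + 5754
30032 = 5·5754 + 1262
5754 = 4·1262 + 706
1262 = 1·706 + 556
706 = 1·556 + 150
556 = 3·150 + 106
150 = 1·106 + 44
106 = 2·44 + 18
44 = 2·18 + 8
18 = 2·8 + 2
8 = 4·2 + 0
Since gcd = 2 > 1, 30032 is not a unit mod 95850.

no inverse exists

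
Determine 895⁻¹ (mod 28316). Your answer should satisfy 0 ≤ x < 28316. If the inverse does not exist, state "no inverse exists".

gcd(28316, 895) by repeated division:
28316 = 31×895 + 571
895 = 1×571 + 324
571 = 1×324 + 247
324 = 1×247 + 77
247 = 3×77 + 16
77 = 4×16 + 13
16 = 1×13 + 3
13 = 4×3 + 1
3 = 3×1 + 0
gcd = 1, so the inverse exists. Back-substitute:
1 = 13 − 4·3
1 = −4·16 + 5·13
1 = 5·77 − 24·16
1 = −24·247 + 77·77
1 = 77·324 − 101·247
1 = −101·571 + 178·324
1 = 178·895 − 279·571
1 = −279·28316 + 8827·895
So 895·8827 ≡ 1 (mod 28316).

8827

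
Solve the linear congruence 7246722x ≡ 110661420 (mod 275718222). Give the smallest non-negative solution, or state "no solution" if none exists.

29796760

First find gcd(7246722, 275718222):
275718222 = 38*7246722 + 342786
7246722 = 21*342786 + 48216
342786 = 7*48216 + 5274
48216 = 9*5274 + 750
5274 = 7*750 + 24
750 = 31*24 + 6
24 = 4*6 + 0
gcd = 6 and 6 | 110661420, so solutions exist. Divide through by 6: 1207787x ≡ 18443570 (mod 45953037).
Now find 1207787⁻¹ mod 45953037:
45953037 = 38*1207787 + 57131
1207787 = 21*57131 + 8036
57131 = 7*8036 + 879
8036 = 9*879 + 125
879 = 7*125 + 4
125 = 31*4 + 1
4 = 4*1 + 0
Back-substitute:
1 = 125 − 31·4
1 = −31·879 + 218·125
1 = 218·8036 − 1993·879
1 = −1993·57131 + 14169·8036
1 = 14169·1207787 − 299542·57131
1 = −299542·45953037 + 11396765·1207787
So 1207787⁻¹ ≡ 11396765 (mod 45953037).
Then x ≡ 11396765·18443570 ≡ 29796760 (mod 45953037); the smallest non-negative solution is x = 29796760.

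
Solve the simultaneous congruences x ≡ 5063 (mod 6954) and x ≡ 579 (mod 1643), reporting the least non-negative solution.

3871487

Write x = 5063 + 6954·k. Then 6954·k ≡ 579 − 5063 ≡ 445 (mod 1643).
Need 6954⁻¹ mod 1643. Extended Euclid on (1643, 382):
1643 = 4*382 + 115
382 = 3*115 + 37
115 = 3*37 + 4
37 = 9*4 + 1
4 = 4*1 + 0
Back-substitute:
1 = 37 − 9·4
1 = −9·115 + 28·37
1 = 28·382 − 93·115
1 = −93·1643 + 400·382
6954⁻¹ ≡ 400 (mod 1643), so k ≡ 400·445 ≡ 556 (mod 1643).
x = 5063 + 6954·556 = 3871487.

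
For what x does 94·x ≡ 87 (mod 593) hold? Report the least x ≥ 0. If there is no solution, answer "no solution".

First find gcd(94, 593):
593 = 6×94 + 29
94 = 3×29 + 7
29 = 4×7 + 1
7 = 7×1 + 0
gcd = 1, so a unique solution mod 593 exists.
Back-substitute for the Bézout coefficients:
1 = 29 − 4·7
1 = −4·94 + 13·29
1 = 13·593 − 82·94
So 94·(-82) ≡ 1 (mod 593), giving 94⁻¹ ≡ 511.
x ≡ 94⁻¹·87 ≡ 511·87 ≡ 575 (mod 593).

575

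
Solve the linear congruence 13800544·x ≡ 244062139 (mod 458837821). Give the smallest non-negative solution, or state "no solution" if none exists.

310453974

First find gcd(13800544, 458837821):
458837821 = 33·13800544 + 3419869
13800544 = 4·3419869 + 121068
3419869 = 28·121068 + 29965
121068 = 4·29965 + 1208
29965 = 24·1208 + 973
1208 = 1·973 + 235
973 = 4·235 + 33
235 = 7·33 + 4
33 = 8·4 + 1
4 = 4·1 + 0
gcd = 1, so a unique solution mod 458837821 exists.
Back-substitute for the Bézout coefficients:
1 = 33 − 8·4
1 = −8·235 + 57·33
1 = 57·973 − 236·235
1 = −236·1208 + 293·973
1 = 293·29965 − 7268·1208
1 = −7268·121068 + 29365·29965
1 = 29365·3419869 − 829488·121068
1 = −829488·13800544 + 3347317·3419869
1 = 3347317·458837821 − 111290949·13800544
So 13800544·(-111290949) ≡ 1 (mod 458837821), giving 13800544⁻¹ ≡ 347546872.
x ≡ 13800544⁻¹·244062139 ≡ 347546872·244062139 ≡ 310453974 (mod 458837821).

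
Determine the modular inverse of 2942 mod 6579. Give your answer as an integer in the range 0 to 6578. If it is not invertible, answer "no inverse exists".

1259

Apply the Euclidean algorithm to 6579 and 2942:
6579 = 2·2942 + 695
2942 = 4·695 + 162
695 = 4·162 + 47
162 = 3·47 + 21
47 = 2·21 + 5
21 = 4·5 + 1
5 = 5·1 + 0
Since gcd(2942, 6579) = 1, back-substitute to write 1 as a combination:
1 = 21 − 4·5
1 = −4·47 + 9·21
1 = 9·162 − 31·47
1 = −31·695 + 133·162
1 = 133·2942 − 563·695
1 = −563·6579 + 1259·2942
So 2942·1259 ≡ 1 (mod 6579).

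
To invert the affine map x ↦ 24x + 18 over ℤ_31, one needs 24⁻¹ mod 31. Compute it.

22

Extended Euclidean algorithm:
31 = 1*24 + 7
24 = 3*7 + 3
7 = 2*3 + 1
3 = 3*1 + 0
The gcd is 1. Working backward:
1 = 7 − 2·3
1 = −2·24 + 7·7
1 = 7·31 − 9·24
So 24·(-9) ≡ 1 (mod 31), and -9 ≡ 22 (mod 31).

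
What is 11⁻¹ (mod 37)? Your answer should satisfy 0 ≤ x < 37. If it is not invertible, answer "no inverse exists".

27

Extended Euclidean algorithm:
37 = 3×11 + 4
11 = 2×4 + 3
4 = 1×3 + 1
3 = 3×1 + 0
The gcd is 1. Working backward:
1 = 4 − 3
1 = −11 + 3·4
1 = 3·37 − 10·11
Thus 11·(-10) ≡ 1 (mod 37); reducing, -10 mod 37 = 27.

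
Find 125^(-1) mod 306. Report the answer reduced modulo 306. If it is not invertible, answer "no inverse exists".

gcd(306, 125) by repeated division:
306 = 2*125 + 56
125 = 2*56 + 13
56 = 4*13 + 4
13 = 3*4 + 1
4 = 4*1 + 0
Since gcd(125, 306) = 1, back-substitute to write 1 as a combination:
1 = 13 − 3·4
1 = −3·56 + 13·13
1 = 13·125 − 29·56
1 = −29·306 + 71·125
So 125·71 ≡ 1 (mod 306).

71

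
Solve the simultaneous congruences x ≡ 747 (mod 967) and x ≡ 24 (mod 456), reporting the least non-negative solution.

212520

Write x = 747 + 967·k. Then 967·k ≡ 24 − 747 ≡ 189 (mod 456).
Need 967⁻¹ mod 456. Extended Euclid on (456, 55):
456 = 8×55 + 16
55 = 3×16 + 7
16 = 2×7 + 2
7 = 3×2 + 1
2 = 2×1 + 0
Back-substitute:
1 = 7 − 3·2
1 = −3·16 + 7·7
1 = 7·55 − 24·16
1 = −24·456 + 199·55
967⁻¹ ≡ 199 (mod 456), so k ≡ 199·189 ≡ 219 (mod 456).
x = 747 + 967·219 = 212520.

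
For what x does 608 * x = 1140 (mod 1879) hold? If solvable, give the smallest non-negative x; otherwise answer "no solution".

1646

First find gcd(608, 1879):
1879 = 3·608 + 55
608 = 11·55 + 3
55 = 18·3 + 1
3 = 3·1 + 0
gcd = 1, so a unique solution mod 1879 exists.
Back-substitute for the Bézout coefficients:
1 = 55 − 18·3
1 = −18·608 + 199·55
1 = 199·1879 − 615·608
So 608·(-615) ≡ 1 (mod 1879), giving 608⁻¹ ≡ 1264.
x ≡ 608⁻¹·1140 ≡ 1264·1140 ≡ 1646 (mod 1879).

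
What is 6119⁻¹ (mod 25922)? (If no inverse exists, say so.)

Apply the Euclidean algorithm to 25922 and 6119:
25922 = 4×6119 + 1446
6119 = 4×1446 + 335
1446 = 4×335 + 106
335 = 3×106 + 17
106 = 6×17 + 4
17 = 4×4 + 1
4 = 4×1 + 0
The gcd is 1. Working backward:
1 = 17 − 4·4
1 = −4·106 + 25·17
1 = 25·335 − 79·106
1 = −79·1446 + 341·335
1 = 341·6119 − 1443·1446
1 = −1443·25922 + 6113·6119
So 6119·6113 ≡ 1 (mod 25922).

6113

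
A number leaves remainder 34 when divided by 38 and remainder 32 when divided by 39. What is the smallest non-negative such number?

Write x = 34 + 38·k. Then 38·k ≡ 32 − 34 ≡ 37 (mod 39).
Need 38⁻¹ mod 39. Extended Euclid on (39, 38):
39 = 1×38 + 1
38 = 38×1 + 0
Back-substitute:
1 = 39 − 38
38⁻¹ ≡ 38 (mod 39), so k ≡ 38·37 ≡ 2 (mod 39).
x = 34 + 38·2 = 110.

110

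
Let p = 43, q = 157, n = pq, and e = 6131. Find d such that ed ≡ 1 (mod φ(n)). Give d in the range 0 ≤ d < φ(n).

φ(n) = (p−1)(q−1) = 42·156 = 6552.
Need d with 6131·d ≡ 1 (mod 6552). Apply the extended Euclidean algorithm:
6552 = 1*6131 + 421
6131 = 14*421 + 237
421 = 1*237 + 184
237 = 1*184 + 53
184 = 3*53 + 25
53 = 2*25 + 3
25 = 8*3 + 1
3 = 3*1 + 0
Back-substitute:
1 = 25 − 8·3
1 = −8·53 + 17·25
1 = 17·184 − 59·53
1 = −59·237 + 76·184
1 = 76·421 − 135·237
1 = −135·6131 + 1966·421
1 = 1966·6552 − 2101·6131
So 6131·(-2101) ≡ 1 (mod 6552), hence d ≡ -2101 ≡ 4451 (mod 6552).

4451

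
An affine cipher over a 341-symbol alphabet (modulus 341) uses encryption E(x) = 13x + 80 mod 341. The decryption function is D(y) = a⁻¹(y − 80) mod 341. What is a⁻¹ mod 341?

105

Run Euclid on (341, 13):
341 = 26*13 + 3
13 = 4*3 + 1
3 = 3*1 + 0
The gcd is 1. Working backward:
1 = 13 − 4·3
1 = −4·341 + 105·13
So 13·105 ≡ 1 (mod 341).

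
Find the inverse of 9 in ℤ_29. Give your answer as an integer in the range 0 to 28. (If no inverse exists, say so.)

gcd(29, 9) by repeated division:
29 = 3*9 + 2
9 = 4*2 + 1
2 = 2*1 + 0
The gcd is 1. Working backward:
1 = 9 − 4·2
1 = −4·29 + 13·9
So 9·13 ≡ 1 (mod 29).

13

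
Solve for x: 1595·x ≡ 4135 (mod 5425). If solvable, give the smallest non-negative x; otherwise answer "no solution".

23

First find gcd(1595, 5425):
5425 = 3*1595 + 640
1595 = 2*640 + 315
640 = 2*315 + 10
315 = 31*10 + 5
10 = 2*5 + 0
gcd = 5 and 5 | 4135, so solutions exist. Divide through by 5: 319x ≡ 827 (mod 1085).
Now find 319⁻¹ mod 1085:
1085 = 3×319 + 128
319 = 2×128 + 63
128 = 2×63 + 2
63 = 31×2 + 1
2 = 2×1 + 0
Back-substitute:
1 = 63 − 31·2
1 = −31·128 + 63·63
1 = 63·319 − 157·128
1 = −157·1085 + 534·319
So 319⁻¹ ≡ 534 (mod 1085).
Then x ≡ 534·827 ≡ 23 (mod 1085); the smallest non-negative solution is x = 23.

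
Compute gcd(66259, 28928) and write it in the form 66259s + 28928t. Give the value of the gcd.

Apply Euclid's algorithm to 66259 and 28928:
66259 = 2×28928 + 8403
28928 = 3×8403 + 3719
8403 = 2×3719 + 965
3719 = 3×965 + 824
965 = 1×824 + 141
824 = 5×141 + 119
141 = 1×119 + 22
119 = 5×22 + 9
22 = 2×9 + 4
9 = 2×4 + 1
4 = 4×1 + 0
gcd(66259, 28928) = 1.
Working backward:
1 = 9 − 2·4
1 = −2·22 + 5·9
1 = 5·119 − 27·22
1 = −27·141 + 32·119
1 = 32·824 − 187·141
1 = −187·965 + 219·824
1 = 219·3719 − 844·965
1 = −844·8403 + 1907·3719
1 = 1907·28928 − 6565·8403
1 = −6565·66259 + 15037·28928
So 1 = (-6565)·66259 + (15037)·28928.

1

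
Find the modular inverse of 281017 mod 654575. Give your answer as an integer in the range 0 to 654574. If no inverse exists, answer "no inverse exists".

Apply the Euclidean algorithm to 654575 and 281017:
654575 = 2×281017 + 92541
281017 = 3×92541 + 3394
92541 = 27×3394 + 903
3394 = 3×903 + 685
903 = 1×685 + 218
685 = 3×218 + 31
218 = 7×31 + 1
31 = 31×1 + 0
The gcd is 1. Working backward:
1 = 218 − 7·31
1 = −7·685 + 22·218
1 = 22·903 − 29·685
1 = −29·3394 + 109·903
1 = 109·92541 − 2972·3394
1 = −2972·281017 + 9025·92541
1 = 9025·654575 − 21022·281017
Hence 281017⁻¹ ≡ -21022 ≡ 633553 (mod 654575).

633553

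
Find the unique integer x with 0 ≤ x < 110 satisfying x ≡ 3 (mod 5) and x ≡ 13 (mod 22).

13

Write x = 3 + 5·k. Then 5·k ≡ 13 − 3 ≡ 10 (mod 22).
Need 5⁻¹ mod 22. Extended Euclid on (22, 5):
22 = 4·5 + 2
5 = 2·2 + 1
2 = 2·1 + 0
Back-substitute:
1 = 5 − 2·2
1 = −2·22 + 9·5
5⁻¹ ≡ 9 (mod 22), so k ≡ 9·10 ≡ 2 (mod 22).
x = 3 + 5·2 = 13.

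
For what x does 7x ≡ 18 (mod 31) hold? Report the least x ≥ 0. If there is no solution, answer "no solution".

First find gcd(7, 31):
31 = 4×7 + 3
7 = 2×3 + 1
3 = 3×1 + 0
gcd = 1, so a unique solution mod 31 exists.
Back-substitute for the Bézout coefficients:
1 = 7 − 2·3
1 = −2·31 + 9·7
So 7·(9) ≡ 1 (mod 31), giving 7⁻¹ ≡ 9.
x ≡ 7⁻¹·18 ≡ 9·18 ≡ 7 (mod 31).

7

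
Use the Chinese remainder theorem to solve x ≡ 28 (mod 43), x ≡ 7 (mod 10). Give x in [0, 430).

Write x = 28 + 43·k. Then 43·k ≡ 7 − 28 ≡ 9 (mod 10).
Need 43⁻¹ mod 10. Extended Euclid on (10, 3):
10 = 3×3 + 1
3 = 3×1 + 0
Back-substitute:
1 = 10 − 3·3
43⁻¹ ≡ 7 (mod 10), so k ≡ 7·9 ≡ 3 (mod 10).
x = 28 + 43·3 = 157.

157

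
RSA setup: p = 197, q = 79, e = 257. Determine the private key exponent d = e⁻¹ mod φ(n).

2201

φ(n) = (p−1)(q−1) = 196·78 = 15288.
Need d with 257·d ≡ 1 (mod 15288). Apply the extended Euclidean algorithm:
15288 = 59*257 + 125
257 = 2*125 + 7
125 = 17*7 + 6
7 = 1*6 + 1
6 = 6*1 + 0
Back-substitute:
1 = 7 − 6
1 = −125 + 18·7
1 = 18·257 − 37·125
1 = −37·15288 + 2201·257
So 257·2201 ≡ 1 (mod 15288), hence d = 2201.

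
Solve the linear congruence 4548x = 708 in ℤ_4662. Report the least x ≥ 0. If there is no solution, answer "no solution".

First find gcd(4548, 4662):
4662 = 1*4548 + 114
4548 = 39*114 + 102
114 = 1*102 + 12
102 = 8*12 + 6
12 = 2*6 + 0
gcd = 6 and 6 | 708, so solutions exist. Divide through by 6: 758x ≡ 118 (mod 777).
Now find 758⁻¹ mod 777:
777 = 1*758 + 19
758 = 39*19 + 17
19 = 1*17 + 2
17 = 8*2 + 1
2 = 2*1 + 0
Back-substitute:
1 = 17 − 8·2
1 = −8·19 + 9·17
1 = 9·758 − 359·19
1 = −359·777 + 368·758
So 758⁻¹ ≡ 368 (mod 777).
Then x ≡ 368·118 ≡ 689 (mod 777); the smallest non-negative solution is x = 689.

689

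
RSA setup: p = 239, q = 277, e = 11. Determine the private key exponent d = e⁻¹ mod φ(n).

17915

φ(n) = (p−1)(q−1) = 238·276 = 65688.
Need d with 11·d ≡ 1 (mod 65688). Apply the extended Euclidean algorithm:
65688 = 5971*11 + 7
11 = 1*7 + 4
7 = 1*4 + 3
4 = 1*3 + 1
3 = 3*1 + 0
Back-substitute:
1 = 4 − 3
1 = −7 + 2·4
1 = 2·11 − 3·7
1 = −3·65688 + 17915·11
So 11·17915 ≡ 1 (mod 65688), hence d = 17915.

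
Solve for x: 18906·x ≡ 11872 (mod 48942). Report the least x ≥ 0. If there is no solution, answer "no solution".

no solution

gcd(18906, 48942):
48942 = 2*18906 + 11130
18906 = 1*11130 + 7776
11130 = 1*7776 + 3354
7776 = 2*3354 + 1068
3354 = 3*1068 + 150
1068 = 7*150 + 18
150 = 8*18 + 6
18 = 3*6 + 0
gcd = 6, but 6 ∤ 11872, so the congruence has no solution.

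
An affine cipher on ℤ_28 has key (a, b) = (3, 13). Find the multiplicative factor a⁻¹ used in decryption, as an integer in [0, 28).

19

Run Euclid on (28, 3):
28 = 9·3 + 1
3 = 3·1 + 0
gcd = 1, so the inverse exists. Back-substitute:
1 = 28 − 9·3
Thus 3·(-9) ≡ 1 (mod 28); reducing, -9 mod 28 = 19.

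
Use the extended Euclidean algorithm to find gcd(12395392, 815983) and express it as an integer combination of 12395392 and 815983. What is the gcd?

1

Apply Euclid's algorithm to 12395392 and 815983:
12395392 = 15·815983 + 155647
815983 = 5·155647 + 37748
155647 = 4·37748 + 4655
37748 = 8·4655 + 508
4655 = 9·508 + 83
508 = 6·83 + 10
83 = 8·10 + 3
10 = 3·3 + 1
3 = 3·1 + 0
gcd(12395392, 815983) = 1.
Back-substituting:
1 = 10 − 3·3
1 = −3·83 + 25·10
1 = 25·508 − 153·83
1 = −153·4655 + 1402·508
1 = 1402·37748 − 11369·4655
1 = −11369·155647 + 46878·37748
1 = 46878·815983 − 245759·155647
1 = −245759·12395392 + 3733263·815983
So 1 = (-245759)·12395392 + (3733263)·815983.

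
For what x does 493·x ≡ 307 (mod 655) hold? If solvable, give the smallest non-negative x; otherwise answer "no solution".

First find gcd(493, 655):
655 = 1·493 + 162
493 = 3·162 + 7
162 = 23·7 + 1
7 = 7·1 + 0
gcd = 1, so a unique solution mod 655 exists.
Back-substitute for the Bézout coefficients:
1 = 162 − 23·7
1 = −23·493 + 70·162
1 = 70·655 − 93·493
So 493·(-93) ≡ 1 (mod 655), giving 493⁻¹ ≡ 562.
x ≡ 493⁻¹·307 ≡ 562·307 ≡ 269 (mod 655).

269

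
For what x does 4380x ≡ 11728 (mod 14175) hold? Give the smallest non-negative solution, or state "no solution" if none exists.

gcd(4380, 14175):
14175 = 3×4380 + 1035
4380 = 4×1035 + 240
1035 = 4×240 + 75
240 = 3×75 + 15
75 = 5×15 + 0
gcd = 15, but 15 ∤ 11728, so the congruence has no solution.

no solution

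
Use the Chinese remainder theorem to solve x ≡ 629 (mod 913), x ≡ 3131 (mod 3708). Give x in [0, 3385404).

Write x = 629 + 913·k. Then 913·k ≡ 3131 − 629 ≡ 2502 (mod 3708).
Need 913⁻¹ mod 3708. Extended Euclid on (3708, 913):
3708 = 4·913 + 56
913 = 16·56 + 17
56 = 3·17 + 5
17 = 3·5 + 2
5 = 2·2 + 1
2 = 2·1 + 0
Back-substitute:
1 = 5 − 2·2
1 = −2·17 + 7·5
1 = 7·56 − 23·17
1 = −23·913 + 375·56
1 = 375·3708 − 1523·913
913⁻¹ ≡ 2185 (mod 3708), so k ≡ 2185·2502 ≡ 1278 (mod 3708).
x = 629 + 913·1278 = 1167443.

1167443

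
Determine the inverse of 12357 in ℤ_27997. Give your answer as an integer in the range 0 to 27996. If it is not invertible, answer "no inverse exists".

2601

Extended Euclidean algorithm:
27997 = 2·12357 + 3283
12357 = 3·3283 + 2508
3283 = 1·2508 + 775
2508 = 3·775 + 183
775 = 4·183 + 43
183 = 4·43 + 11
43 = 3·11 + 10
11 = 1·10 + 1
10 = 10·1 + 0
Since gcd(12357, 27997) = 1, back-substitute to write 1 as a combination:
1 = 11 − 10
1 = −43 + 4·11
1 = 4·183 − 17·43
1 = −17·775 + 72·183
1 = 72·2508 − 233·775
1 = −233·3283 + 305·2508
1 = 305·12357 − 1148·3283
1 = −1148·27997 + 2601·12357
So 12357·2601 ≡ 1 (mod 27997).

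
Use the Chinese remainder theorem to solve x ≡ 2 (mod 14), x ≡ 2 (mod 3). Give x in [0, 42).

2

Write x = 2 + 14·k. Then 14·k ≡ 2 − 2 ≡ 0 (mod 3).
Need 14⁻¹ mod 3. Extended Euclid on (3, 2):
3 = 1*2 + 1
2 = 2*1 + 0
Back-substitute:
1 = 3 − 2
14⁻¹ ≡ 2 (mod 3), so k ≡ 2·0 ≡ 0 (mod 3).
x = 2 + 14·0 = 2.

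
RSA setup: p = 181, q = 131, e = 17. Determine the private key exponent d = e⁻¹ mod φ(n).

φ(n) = (p−1)(q−1) = 180·130 = 23400.
Need d with 17·d ≡ 1 (mod 23400). Apply the extended Euclidean algorithm:
23400 = 1376×17 + 8
17 = 2×8 + 1
8 = 8×1 + 0
Back-substitute:
1 = 17 − 2·8
1 = −2·23400 + 2753·17
So 17·2753 ≡ 1 (mod 23400), hence d = 2753.

2753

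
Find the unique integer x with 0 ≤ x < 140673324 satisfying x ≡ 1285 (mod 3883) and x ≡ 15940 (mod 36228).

Write x = 1285 + 3883·k. Then 3883·k ≡ 15940 − 1285 ≡ 14655 (mod 36228).
Need 3883⁻¹ mod 36228. Extended Euclid on (36228, 3883):
36228 = 9*3883 + 1281
3883 = 3*1281 + 40
1281 = 32*40 + 1
40 = 40*1 + 0
Back-substitute:
1 = 1281 − 32·40
1 = −32·3883 + 97·1281
1 = 97·36228 − 905·3883
3883⁻¹ ≡ 35323 (mod 36228), so k ≡ 35323·14655 ≡ 32901 (mod 36228).
x = 1285 + 3883·32901 = 127755868.

127755868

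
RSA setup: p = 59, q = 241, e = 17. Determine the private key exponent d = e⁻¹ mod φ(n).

4913

φ(n) = (p−1)(q−1) = 58·240 = 13920.
Need d with 17·d ≡ 1 (mod 13920). Apply the extended Euclidean algorithm:
13920 = 818*17 + 14
17 = 1*14 + 3
14 = 4*3 + 2
3 = 1*2 + 1
2 = 2*1 + 0
Back-substitute:
1 = 3 − 2
1 = −14 + 5·3
1 = 5·17 − 6·14
1 = −6·13920 + 4913·17
So 17·4913 ≡ 1 (mod 13920), hence d = 4913.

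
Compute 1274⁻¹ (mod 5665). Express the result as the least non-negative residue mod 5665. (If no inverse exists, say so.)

3624

Apply the Euclidean algorithm to 5665 and 1274:
5665 = 4*1274 + 569
1274 = 2*569 + 136
569 = 4*136 + 25
136 = 5*25 + 11
25 = 2*11 + 3
11 = 3*3 + 2
3 = 1*2 + 1
2 = 2*1 + 0
gcd = 1, so the inverse exists. Back-substitute:
1 = 3 − 2
1 = −11 + 4·3
1 = 4·25 − 9·11
1 = −9·136 + 49·25
1 = 49·569 − 205·136
1 = −205·1274 + 459·569
1 = 459·5665 − 2041·1274
Hence 1274⁻¹ ≡ -2041 ≡ 3624 (mod 5665).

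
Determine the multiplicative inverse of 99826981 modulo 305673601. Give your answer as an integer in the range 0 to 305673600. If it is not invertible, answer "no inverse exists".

97931769

gcd(305673601, 99826981) by repeated division:
305673601 = 3·99826981 + 6192658
99826981 = 16·6192658 + 744453
6192658 = 8·744453 + 237034
744453 = 3·237034 + 33351
237034 = 7·33351 + 3577
33351 = 9·3577 + 1158
3577 = 3·1158 + 103
1158 = 11·103 + 25
103 = 4·25 + 3
25 = 8·3 + 1
3 = 3·1 + 0
gcd = 1, so the inverse exists. Back-substitute:
1 = 25 − 8·3
1 = −8·103 + 33·25
1 = 33·1158 − 371·103
1 = −371·3577 + 1146·1158
1 = 1146·33351 − 10685·3577
1 = −10685·237034 + 75941·33351
1 = 75941·744453 − 238508·237034
1 = −238508·6192658 + 1984005·744453
1 = 1984005·99826981 − 31982588·6192658
1 = −31982588·305673601 + 97931769·99826981
So 99826981·97931769 ≡ 1 (mod 305673601).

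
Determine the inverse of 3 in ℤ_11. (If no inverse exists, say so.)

4

Run Euclid on (11, 3):
11 = 3·3 + 2
3 = 1·2 + 1
2 = 2·1 + 0
Since gcd(3, 11) = 1, back-substitute to write 1 as a combination:
1 = 3 − 2
1 = −11 + 4·3
So 3·4 ≡ 1 (mod 11).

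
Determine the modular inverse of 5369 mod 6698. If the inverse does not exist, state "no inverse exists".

Extended Euclidean algorithm:
6698 = 1·5369 + 1329
5369 = 4·1329 + 53
1329 = 25·53 + 4
53 = 13·4 + 1
4 = 4·1 + 0
The gcd is 1. Working backward:
1 = 53 − 13·4
1 = −13·1329 + 326·53
1 = 326·5369 − 1317·1329
1 = −1317·6698 + 1643·5369
So 5369·1643 ≡ 1 (mod 6698).

1643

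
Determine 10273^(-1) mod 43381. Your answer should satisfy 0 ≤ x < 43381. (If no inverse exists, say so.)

10253

Apply the Euclidean algorithm to 43381 and 10273:
43381 = 4·10273 + 2289
10273 = 4·2289 + 1117
2289 = 2·1117 + 55
1117 = 20·55 + 17
55 = 3·17 + 4
17 = 4·4 + 1
4 = 4·1 + 0
gcd = 1, so the inverse exists. Back-substitute:
1 = 17 − 4·4
1 = −4·55 + 13·17
1 = 13·1117 − 264·55
1 = −264·2289 + 541·1117
1 = 541·10273 − 2428·2289
1 = −2428·43381 + 10253·10273
So 10273·10253 ≡ 1 (mod 43381).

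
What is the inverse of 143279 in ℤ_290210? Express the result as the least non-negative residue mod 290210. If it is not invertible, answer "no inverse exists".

59679

Run Euclid on (290210, 143279):
290210 = 2·143279 + 3652
143279 = 39·3652 + 851
3652 = 4·851 + 248
851 = 3·248 + 107
248 = 2·107 + 34
107 = 3·34 + 5
34 = 6·5 + 4
5 = 1·4 + 1
4 = 4·1 + 0
gcd = 1, so the inverse exists. Back-substitute:
1 = 5 − 4
1 = −34 + 7·5
1 = 7·107 − 22·34
1 = −22·248 + 51·107
1 = 51·851 − 175·248
1 = −175·3652 + 751·851
1 = 751·143279 − 29464·3652
1 = −29464·290210 + 59679·143279
So 143279·59679 ≡ 1 (mod 290210).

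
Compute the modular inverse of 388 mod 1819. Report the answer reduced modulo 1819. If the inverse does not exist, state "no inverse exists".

436

Apply the Euclidean algorithm to 1819 and 388:
1819 = 4·388 + 267
388 = 1·267 + 121
267 = 2·121 + 25
121 = 4·25 + 21
25 = 1·21 + 4
21 = 5·4 + 1
4 = 4·1 + 0
The gcd is 1. Working backward:
1 = 21 − 5·4
1 = −5·25 + 6·21
1 = 6·121 − 29·25
1 = −29·267 + 64·121
1 = 64·388 − 93·267
1 = −93·1819 + 436·388
So 388·436 ≡ 1 (mod 1819).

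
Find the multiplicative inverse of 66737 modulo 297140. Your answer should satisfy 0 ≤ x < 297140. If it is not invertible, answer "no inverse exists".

68193

gcd(297140, 66737) by repeated division:
297140 = 4×66737 + 30192
66737 = 2×30192 + 6353
30192 = 4×6353 + 4780
6353 = 1×4780 + 1573
4780 = 3×1573 + 61
1573 = 25×61 + 48
61 = 1×48 + 13
48 = 3×13 + 9
13 = 1×9 + 4
9 = 2×4 + 1
4 = 4×1 + 0
The gcd is 1. Working backward:
1 = 9 − 2·4
1 = −2·13 + 3·9
1 = 3·48 − 11·13
1 = −11·61 + 14·48
1 = 14·1573 − 361·61
1 = −361·4780 + 1097·1573
1 = 1097·6353 − 1458·4780
1 = −1458·30192 + 6929·6353
1 = 6929·66737 − 15316·30192
1 = −15316·297140 + 68193·66737
So 66737·68193 ≡ 1 (mod 297140).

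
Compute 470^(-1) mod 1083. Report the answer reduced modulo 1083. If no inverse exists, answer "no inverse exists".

gcd(1083, 470) by repeated division:
1083 = 2*470 + 143
470 = 3*143 + 41
143 = 3*41 + 20
41 = 2*20 + 1
20 = 20*1 + 0
Since gcd(470, 1083) = 1, back-substitute to write 1 as a combination:
1 = 41 − 2·20
1 = −2·143 + 7·41
1 = 7·470 − 23·143
1 = −23·1083 + 53·470
So 470·53 ≡ 1 (mod 1083).

53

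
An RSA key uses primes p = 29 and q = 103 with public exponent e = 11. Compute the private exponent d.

φ(n) = (p−1)(q−1) = 28·102 = 2856.
Need d with 11·d ≡ 1 (mod 2856). Apply the extended Euclidean algorithm:
2856 = 259*11 + 7
11 = 1*7 + 4
7 = 1*4 + 3
4 = 1*3 + 1
3 = 3*1 + 0
Back-substitute:
1 = 4 − 3
1 = −7 + 2·4
1 = 2·11 − 3·7
1 = −3·2856 + 779·11
So 11·779 ≡ 1 (mod 2856), hence d = 779.

779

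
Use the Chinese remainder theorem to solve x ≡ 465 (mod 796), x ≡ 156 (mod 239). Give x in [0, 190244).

Write x = 465 + 796·k. Then 796·k ≡ 156 − 465 ≡ 169 (mod 239).
Need 796⁻¹ mod 239. Extended Euclid on (239, 79):
239 = 3×79 + 2
79 = 39×2 + 1
2 = 2×1 + 0
Back-substitute:
1 = 79 − 39·2
1 = −39·239 + 118·79
796⁻¹ ≡ 118 (mod 239), so k ≡ 118·169 ≡ 105 (mod 239).
x = 465 + 796·105 = 84045.

84045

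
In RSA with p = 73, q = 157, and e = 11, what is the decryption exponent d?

10211

φ(n) = (p−1)(q−1) = 72·156 = 11232.
Need d with 11·d ≡ 1 (mod 11232). Apply the extended Euclidean algorithm:
11232 = 1021×11 + 1
11 = 11×1 + 0
Back-substitute:
1 = 11232 − 1021·11
So 11·(-1021) ≡ 1 (mod 11232), hence d ≡ -1021 ≡ 10211 (mod 11232).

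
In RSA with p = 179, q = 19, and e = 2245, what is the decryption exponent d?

2185

φ(n) = (p−1)(q−1) = 178·18 = 3204.
Need d with 2245·d ≡ 1 (mod 3204). Apply the extended Euclidean algorithm:
3204 = 1*2245 + 959
2245 = 2*959 + 327
959 = 2*327 + 305
327 = 1*305 + 22
305 = 13*22 + 19
22 = 1*19 + 3
19 = 6*3 + 1
3 = 3*1 + 0
Back-substitute:
1 = 19 − 6·3
1 = −6·22 + 7·19
1 = 7·305 − 97·22
1 = −97·327 + 104·305
1 = 104·959 − 305·327
1 = −305·2245 + 714·959
1 = 714·3204 − 1019·2245
So 2245·(-1019) ≡ 1 (mod 3204), hence d ≡ -1019 ≡ 2185 (mod 3204).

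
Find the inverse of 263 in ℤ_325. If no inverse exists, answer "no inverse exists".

Apply the Euclidean algorithm to 325 and 263:
325 = 1×263 + 62
263 = 4×62 + 15
62 = 4×15 + 2
15 = 7×2 + 1
2 = 2×1 + 0
The gcd is 1. Working backward:
1 = 15 − 7·2
1 = −7·62 + 29·15
1 = 29·263 − 123·62
1 = −123·325 + 152·263
So 263·152 ≡ 1 (mod 325).

152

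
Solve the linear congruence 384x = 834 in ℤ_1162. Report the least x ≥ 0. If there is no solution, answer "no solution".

447

First find gcd(384, 1162):
1162 = 3*384 + 10
384 = 38*10 + 4
10 = 2*4 + 2
4 = 2*2 + 0
gcd = 2 and 2 | 834, so solutions exist. Divide through by 2: 192x ≡ 417 (mod 581).
Now find 192⁻¹ mod 581:
581 = 3×192 + 5
192 = 38×5 + 2
5 = 2×2 + 1
2 = 2×1 + 0
Back-substitute:
1 = 5 − 2·2
1 = −2·192 + 77·5
1 = 77·581 − 233·192
So 192·(-233) ≡ 1 (mod 581), i.e. 192⁻¹ ≡ 348.
Then x ≡ 348·417 ≡ 447 (mod 581); the smallest non-negative solution is x = 447.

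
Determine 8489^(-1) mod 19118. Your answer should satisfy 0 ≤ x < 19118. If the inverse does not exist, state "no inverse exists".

gcd(19118, 8489) by repeated division:
19118 = 2*8489 + 2140
8489 = 3*2140 + 2069
2140 = 1*2069 + 71
2069 = 29*71 + 10
71 = 7*10 + 1
10 = 10*1 + 0
Since gcd(8489, 19118) = 1, back-substitute to write 1 as a combination:
1 = 71 − 7·10
1 = −7·2069 + 204·71
1 = 204·2140 − 211·2069
1 = −211·8489 + 837·2140
1 = 837·19118 − 1885·8489
So 8489·(-1885) ≡ 1 (mod 19118), and -1885 ≡ 17233 (mod 19118).

17233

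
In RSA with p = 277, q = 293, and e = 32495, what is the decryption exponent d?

φ(n) = (p−1)(q−1) = 276·292 = 80592.
Need d with 32495·d ≡ 1 (mod 80592). Apply the extended Euclidean algorithm:
80592 = 2*32495 + 15602
32495 = 2*15602 + 1291
15602 = 12*1291 + 110
1291 = 11*110 + 81
110 = 1*81 + 29
81 = 2*29 + 23
29 = 1*23 + 6
23 = 3*6 + 5
6 = 1*5 + 1
5 = 5*1 + 0
Back-substitute:
1 = 6 − 5
1 = −23 + 4·6
1 = 4·29 − 5·23
1 = −5·81 + 14·29
1 = 14·110 − 19·81
1 = −19·1291 + 223·110
1 = 223·15602 − 2695·1291
1 = −2695·32495 + 5613·15602
1 = 5613·80592 − 13921·32495
So 32495·(-13921) ≡ 1 (mod 80592), hence d ≡ -13921 ≡ 66671 (mod 80592).

66671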